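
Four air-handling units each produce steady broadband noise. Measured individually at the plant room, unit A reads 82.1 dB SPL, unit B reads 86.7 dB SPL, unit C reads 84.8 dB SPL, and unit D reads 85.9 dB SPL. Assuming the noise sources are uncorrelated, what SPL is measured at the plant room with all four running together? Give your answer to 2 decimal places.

Add the sources as powers (linear), then convert back to dB:
L_total = 10·log₁₀(10^(82.1/10) + 10^(86.7/10) + 10^(84.8/10) + 10^(85.9/10)) = 10·log₁₀(1321000000) = 91.21 dB SPL.

91.21 dB SPL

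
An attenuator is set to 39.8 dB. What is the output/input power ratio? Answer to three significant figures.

Power ratio = 10^(dB/10).
10^(-39.8/10) = 10^(-3.980) = 0.000105.

0.000105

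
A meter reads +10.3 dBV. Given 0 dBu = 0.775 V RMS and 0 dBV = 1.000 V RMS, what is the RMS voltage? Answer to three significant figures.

V = 1.000 V × 10^(+10.3/20).
= 1.000 × 3.273 = 3.27 V.

3.27 V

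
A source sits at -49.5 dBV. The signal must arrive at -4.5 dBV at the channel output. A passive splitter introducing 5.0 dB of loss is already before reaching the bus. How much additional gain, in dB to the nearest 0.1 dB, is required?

The required make-up gain is the shortfall in the dB sum.
G = -4.5 − (-49.5) + 5.0 = 50.0 dB.

50.0 dB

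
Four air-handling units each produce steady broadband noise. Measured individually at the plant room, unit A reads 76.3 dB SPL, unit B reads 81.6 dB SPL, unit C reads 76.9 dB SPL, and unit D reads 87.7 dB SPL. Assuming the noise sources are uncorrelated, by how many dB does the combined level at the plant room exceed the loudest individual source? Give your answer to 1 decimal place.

Uncorrelated sources add in intensity (power), not in dB.
L_total = 10·log₁₀(10^(76.3/10) + 10^(81.6/10) + 10^(76.9/10) + 10^(87.7/10)) = 89.16 dB SPL.
Excess over the loudest (87.7 dB): 89.16 − 87.7 = 1.5 dB.

1.5 dB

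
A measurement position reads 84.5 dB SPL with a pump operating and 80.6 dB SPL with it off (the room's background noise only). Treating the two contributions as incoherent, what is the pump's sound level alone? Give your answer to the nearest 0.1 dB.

Remove the background by subtracting linear intensities:
L_src = 10·log₁₀(10^(84.5/10) − 10^(80.6/10)) = 10·log₁₀(167000000) = 82.2 dB SPL.

82.2 dB SPL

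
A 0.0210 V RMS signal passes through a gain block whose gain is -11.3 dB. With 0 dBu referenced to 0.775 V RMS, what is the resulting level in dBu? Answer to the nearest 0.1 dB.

Input level: 20·log₁₀(0.0210/0.775) = -31.34 dBu.
Output: -31.34 − 11.3 = -42.6 dBu.

-42.6 dBu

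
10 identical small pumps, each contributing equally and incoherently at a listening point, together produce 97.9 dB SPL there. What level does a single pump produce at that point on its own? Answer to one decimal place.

10 equal incoherent sources add 10·log₁₀(10) = 10.00 dB over one source.
L_one = 97.9 − 10.00 = 87.9 dB SPL.

87.9 dB SPL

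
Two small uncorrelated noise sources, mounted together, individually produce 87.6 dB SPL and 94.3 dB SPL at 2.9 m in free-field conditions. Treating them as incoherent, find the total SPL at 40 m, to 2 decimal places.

72.35 dB SPL

Combined at 2.9 m: 10·log₁₀(10^(87.6/10)+10^(94.3/10)) = 95.141 dB SPL.
Then apply −20·log₁₀(40/2.9) = -22.793 dB → 72.35 dB SPL.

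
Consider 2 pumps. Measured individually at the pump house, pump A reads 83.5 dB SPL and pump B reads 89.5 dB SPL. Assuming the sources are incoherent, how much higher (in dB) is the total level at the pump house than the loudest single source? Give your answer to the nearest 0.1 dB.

Add the sources as powers (linear), then convert back to dB:
L_total = 10·log₁₀(10^(83.5/10) + 10^(89.5/10)) = 90.47 dB SPL.
Excess over the loudest (89.5 dB): 90.47 − 89.5 = 1.0 dB.

1.0 dB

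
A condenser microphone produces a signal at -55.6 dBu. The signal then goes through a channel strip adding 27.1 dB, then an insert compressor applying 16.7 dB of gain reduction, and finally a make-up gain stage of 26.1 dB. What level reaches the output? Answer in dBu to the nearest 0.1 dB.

-19.1 dBu

Cascaded gains and losses add directly in dB.
-55.6 + 27.1 − 16.7 + 26.1 = -19.1 dBu.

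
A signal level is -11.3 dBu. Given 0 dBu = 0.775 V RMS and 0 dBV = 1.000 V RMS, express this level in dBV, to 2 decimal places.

-13.51 dBV

The offset between the scales is 20·log₁₀(0.775/1.000) = −2.214 dB.
So dBV = -11.3 − 2.214 = -13.51 dBV.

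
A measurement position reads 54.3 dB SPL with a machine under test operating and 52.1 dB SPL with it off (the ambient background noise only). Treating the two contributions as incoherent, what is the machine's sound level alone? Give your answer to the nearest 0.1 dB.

Remove the background by subtracting linear intensities:
L_src = 10·log₁₀(10^(54.3/10) − 10^(52.1/10)) = 10·log₁₀(107000) = 50.3 dB SPL.

50.3 dB SPL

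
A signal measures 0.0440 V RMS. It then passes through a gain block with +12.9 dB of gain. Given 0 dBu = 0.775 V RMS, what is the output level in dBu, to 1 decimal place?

Input level: 20·log₁₀(0.0440/0.775) = -24.92 dBu.
Output: -24.92 + 12.9 = -12.0 dBu.

-12.0 dBu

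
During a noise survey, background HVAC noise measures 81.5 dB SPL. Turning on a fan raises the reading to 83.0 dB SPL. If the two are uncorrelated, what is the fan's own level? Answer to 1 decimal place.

77.7 dB SPL

Remove the background by subtracting linear intensities:
L_src = 10·log₁₀(10^(83.0/10) − 10^(81.5/10)) = 10·log₁₀(58270000) = 77.7 dB SPL.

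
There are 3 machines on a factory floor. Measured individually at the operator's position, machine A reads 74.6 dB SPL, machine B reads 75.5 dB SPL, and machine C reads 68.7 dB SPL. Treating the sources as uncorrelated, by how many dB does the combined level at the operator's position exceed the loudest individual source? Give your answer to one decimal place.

Uncorrelated sources add in intensity (power), not in dB.
L_total = 10·log₁₀(10^(74.6/10) + 10^(75.5/10) + 10^(68.7/10)) = 78.56 dB SPL.
Excess over the loudest (75.5 dB): 78.56 − 75.5 = 3.1 dB.

3.1 dB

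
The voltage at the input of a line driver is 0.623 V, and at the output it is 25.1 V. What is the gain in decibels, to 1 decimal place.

Voltage ratio → dB uses the 20·log₁₀ form:
20·log₁₀(25.1/0.623) = 20·log₁₀(40.29) = 32.1 dB.

32.1 dB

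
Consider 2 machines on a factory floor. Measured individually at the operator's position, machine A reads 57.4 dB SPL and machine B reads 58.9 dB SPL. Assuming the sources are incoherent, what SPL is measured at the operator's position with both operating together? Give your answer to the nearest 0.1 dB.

61.2 dB SPL

Uncorrelated sources add in intensity (power), not in dB.
L_total = 10·log₁₀(10^(57.4/10) + 10^(58.9/10)) = 10·log₁₀(1326000) = 61.2 dB SPL.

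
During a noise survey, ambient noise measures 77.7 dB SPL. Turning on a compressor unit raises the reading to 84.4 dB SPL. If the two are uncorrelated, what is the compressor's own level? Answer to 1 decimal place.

83.4 dB SPL

Remove the background by subtracting linear intensities:
L_src = 10·log₁₀(10^(84.4/10) − 10^(77.7/10)) = 10·log₁₀(216500000) = 83.4 dB SPL.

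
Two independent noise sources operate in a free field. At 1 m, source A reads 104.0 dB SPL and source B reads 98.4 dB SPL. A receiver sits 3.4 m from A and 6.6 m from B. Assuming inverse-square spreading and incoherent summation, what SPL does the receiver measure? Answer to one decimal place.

93.7 dB SPL

At the listener: L_A = 104.0 − 20·log₁₀(3.4) = 93.37 dB; L_B = 98.4 − 20·log₁₀(6.6) = 82.01 dB.
Combined: 10·log₁₀(10^(93.37/10)+10^(82.01/10)) = 93.7 dB SPL.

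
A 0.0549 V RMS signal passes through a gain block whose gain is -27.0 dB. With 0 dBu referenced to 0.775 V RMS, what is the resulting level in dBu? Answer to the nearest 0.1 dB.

Input level: 20·log₁₀(0.0549/0.775) = -22.99 dBu.
Output: -22.99 − 27.0 = -50.0 dBu.

-50.0 dBu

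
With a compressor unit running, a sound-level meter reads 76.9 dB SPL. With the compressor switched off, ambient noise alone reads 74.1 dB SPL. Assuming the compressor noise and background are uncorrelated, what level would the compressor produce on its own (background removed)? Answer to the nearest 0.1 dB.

Subtract intensities: L_src = 10·log₁₀(10^(L_total/10) − 10^(L_bg/10)).
L_src = 10·log₁₀(10^(76.9/10) − 10^(74.1/10)) = 10·log₁₀(23270000) = 73.7 dB SPL.

73.7 dB SPL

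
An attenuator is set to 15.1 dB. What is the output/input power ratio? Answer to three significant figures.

0.0309

Power ratio = 10^(dB/10).
10^(-15.1/10) = 10^(-1.510) = 0.0309.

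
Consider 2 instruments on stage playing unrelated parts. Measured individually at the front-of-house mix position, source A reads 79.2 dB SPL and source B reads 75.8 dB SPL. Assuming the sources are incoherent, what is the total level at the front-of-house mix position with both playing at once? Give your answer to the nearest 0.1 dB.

80.8 dB SPL

Incoherent sources sum as intensities:
L_total = 10·log₁₀(10^(79.2/10) + 10^(75.8/10)) = 10·log₁₀(121200000) = 80.8 dB SPL.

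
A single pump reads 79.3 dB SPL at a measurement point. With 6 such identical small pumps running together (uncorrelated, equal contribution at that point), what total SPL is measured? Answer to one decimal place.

87.1 dB SPL

6 equal incoherent sources raise the level by 10·log₁₀(6) = 7.78 dB.
L_total = 79.3 + 7.78 = 87.1 dB SPL.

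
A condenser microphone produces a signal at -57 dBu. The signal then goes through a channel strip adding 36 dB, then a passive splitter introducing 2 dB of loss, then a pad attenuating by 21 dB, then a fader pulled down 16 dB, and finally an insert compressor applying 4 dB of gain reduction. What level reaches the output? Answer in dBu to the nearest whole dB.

-64 dBu

Cascaded gains and losses add directly in dB.
-57 + 36 − 2 − 21 − 16 − 4 = -64 dBu.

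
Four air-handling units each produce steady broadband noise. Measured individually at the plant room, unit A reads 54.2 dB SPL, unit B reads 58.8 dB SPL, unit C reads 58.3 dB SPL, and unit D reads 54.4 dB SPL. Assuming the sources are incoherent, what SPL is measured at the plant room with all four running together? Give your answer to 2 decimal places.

Incoherent sources sum as intensities:
L_total = 10·log₁₀(10^(54.2/10) + 10^(58.8/10) + 10^(58.3/10) + 10^(54.4/10)) = 10·log₁₀(1973000) = 62.95 dB SPL.

62.95 dB SPL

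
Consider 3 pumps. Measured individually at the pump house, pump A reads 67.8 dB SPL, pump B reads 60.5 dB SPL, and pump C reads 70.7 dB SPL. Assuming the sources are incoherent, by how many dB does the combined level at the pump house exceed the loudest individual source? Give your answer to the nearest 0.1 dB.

Uncorrelated sources add in intensity (power), not in dB.
L_total = 10·log₁₀(10^(67.8/10) + 10^(60.5/10) + 10^(70.7/10)) = 72.76 dB SPL.
Excess over the loudest (70.7 dB): 72.76 − 70.7 = 2.1 dB.

2.1 dB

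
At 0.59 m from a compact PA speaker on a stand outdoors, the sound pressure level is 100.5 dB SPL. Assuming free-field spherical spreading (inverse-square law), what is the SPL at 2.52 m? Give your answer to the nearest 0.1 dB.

Free-field point source: level drops by 20·log₁₀ of the distance ratio.
ΔL = −20·log₁₀(2.52/0.59) = -12.61 dB, so L₂ = 100.5 + (-12.61) = 87.9 dB SPL.

87.9 dB SPL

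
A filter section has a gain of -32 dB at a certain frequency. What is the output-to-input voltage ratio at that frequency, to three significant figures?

0.0251

Voltage ratio = 10^(dB/20).
10^(-32/20) = 10^(-1.600) = 0.0251.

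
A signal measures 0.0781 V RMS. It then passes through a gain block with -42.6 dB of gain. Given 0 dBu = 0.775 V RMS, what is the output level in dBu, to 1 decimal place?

Input level: 20·log₁₀(0.0781/0.775) = -19.93 dBu.
Output: -19.93 − 42.6 = -62.5 dBu.

-62.5 dBu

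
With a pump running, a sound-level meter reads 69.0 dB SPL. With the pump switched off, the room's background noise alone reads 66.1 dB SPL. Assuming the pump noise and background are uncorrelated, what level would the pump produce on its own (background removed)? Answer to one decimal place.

Subtract intensities: L_src = 10·log₁₀(10^(L_total/10) − 10^(L_bg/10)).
L_src = 10·log₁₀(10^(69.0/10) − 10^(66.1/10)) = 10·log₁₀(3869000) = 65.9 dB SPL.

65.9 dB SPL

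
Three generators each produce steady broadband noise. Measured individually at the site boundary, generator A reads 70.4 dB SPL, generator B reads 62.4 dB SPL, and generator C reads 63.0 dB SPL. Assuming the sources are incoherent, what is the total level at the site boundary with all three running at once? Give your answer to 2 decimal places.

71.67 dB SPL

Add the sources as powers (linear), then convert back to dB:
L_total = 10·log₁₀(10^(70.4/10) + 10^(62.4/10) + 10^(63.0/10)) = 10·log₁₀(14700000) = 71.67 dB SPL.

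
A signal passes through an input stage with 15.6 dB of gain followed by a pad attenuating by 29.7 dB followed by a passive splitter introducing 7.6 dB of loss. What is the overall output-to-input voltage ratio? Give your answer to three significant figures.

0.0822

Net gain = 15.6 + (−29.7) + (−7.6) = -21.7 dB.
Voltage ratio = 10^(-21.7/20) = 0.0822.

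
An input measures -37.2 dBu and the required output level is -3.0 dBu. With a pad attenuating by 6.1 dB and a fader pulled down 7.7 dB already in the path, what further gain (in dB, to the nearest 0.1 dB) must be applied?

48.0 dB

The required make-up gain is the shortfall in the dB sum.
G = -3.0 − (-37.2) + 6.1 + 7.7 = 48.0 dB.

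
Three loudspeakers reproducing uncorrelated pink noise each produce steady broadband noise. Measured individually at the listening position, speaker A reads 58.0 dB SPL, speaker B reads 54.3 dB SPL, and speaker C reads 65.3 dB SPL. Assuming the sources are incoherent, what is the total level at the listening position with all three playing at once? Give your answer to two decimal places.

66.32 dB SPL

Uncorrelated sources add in intensity (power), not in dB.
L_total = 10·log₁₀(10^(58.0/10) + 10^(54.3/10) + 10^(65.3/10)) = 10·log₁₀(4289000) = 66.32 dB SPL.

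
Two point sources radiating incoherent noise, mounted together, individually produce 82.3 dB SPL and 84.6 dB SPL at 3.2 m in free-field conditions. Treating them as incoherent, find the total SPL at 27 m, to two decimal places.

68.09 dB SPL

Combined at 3.2 m: 10·log₁₀(10^(82.3/10)+10^(84.6/10)) = 86.611 dB SPL.
Then apply −20·log₁₀(27/3.2) = -18.524 dB → 68.09 dB SPL.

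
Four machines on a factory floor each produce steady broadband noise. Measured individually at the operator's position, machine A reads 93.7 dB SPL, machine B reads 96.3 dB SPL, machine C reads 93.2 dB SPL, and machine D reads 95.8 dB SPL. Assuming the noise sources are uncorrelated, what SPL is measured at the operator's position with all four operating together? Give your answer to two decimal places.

100.97 dB SPL

Uncorrelated sources add in intensity (power), not in dB.
L_total = 10·log₁₀(10^(93.7/10) + 10^(96.3/10) + 10^(93.2/10) + 10^(95.8/10)) = 10·log₁₀(12501000000) = 100.97 dB SPL.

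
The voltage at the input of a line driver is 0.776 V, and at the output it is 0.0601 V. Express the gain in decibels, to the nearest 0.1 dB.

Voltage ratio → dB uses the 20·log₁₀ form:
20·log₁₀(0.0601/0.776) = 20·log₁₀(0.07745) = -22.2 dB.

-22.2 dB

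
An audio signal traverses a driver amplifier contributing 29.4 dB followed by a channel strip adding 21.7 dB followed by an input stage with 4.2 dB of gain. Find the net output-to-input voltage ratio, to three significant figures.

582

Net gain = 29.4 + 21.7 + 4.2 = 55.3 dB.
Voltage ratio = 10^(55.3/20) = 582.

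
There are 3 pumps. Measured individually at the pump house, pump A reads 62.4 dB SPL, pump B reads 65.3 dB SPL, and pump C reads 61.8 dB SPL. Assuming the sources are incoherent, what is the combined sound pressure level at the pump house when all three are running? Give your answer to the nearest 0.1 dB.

Incoherent sources sum as intensities:
L_total = 10·log₁₀(10^(62.4/10) + 10^(65.3/10) + 10^(61.8/10)) = 10·log₁₀(6640000) = 68.2 dB SPL.

68.2 dB SPL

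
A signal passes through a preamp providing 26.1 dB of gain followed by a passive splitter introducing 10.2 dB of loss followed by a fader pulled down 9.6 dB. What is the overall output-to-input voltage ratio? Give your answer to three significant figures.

2.07

Net gain = 26.1 + (−10.2) + (−9.6) = 6.3 dB.
Voltage ratio = 10^(6.3/20) = 2.07.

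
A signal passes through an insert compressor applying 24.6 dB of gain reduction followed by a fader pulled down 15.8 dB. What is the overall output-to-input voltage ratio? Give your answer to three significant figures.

Net gain = (−24.6) + (−15.8) = -40.4 dB.
Voltage ratio = 10^(-40.4/20) = 0.00955.

0.00955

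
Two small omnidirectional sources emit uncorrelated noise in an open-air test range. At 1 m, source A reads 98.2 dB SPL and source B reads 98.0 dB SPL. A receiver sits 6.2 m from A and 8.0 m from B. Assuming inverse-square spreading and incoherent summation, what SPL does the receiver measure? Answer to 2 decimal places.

At the listener: L_A = 98.2 − 20·log₁₀(6.2) = 82.352 dB; L_B = 98.0 − 20·log₁₀(8.0) = 79.938 dB.
Combined: 10·log₁₀(10^(82.352/10)+10^(79.938/10)) = 84.32 dB SPL.

84.32 dB SPL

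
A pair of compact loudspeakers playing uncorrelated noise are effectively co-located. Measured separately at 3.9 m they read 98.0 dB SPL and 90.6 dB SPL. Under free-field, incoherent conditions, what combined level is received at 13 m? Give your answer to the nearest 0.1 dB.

88.3 dB SPL

Combined at 3.9 m: 10·log₁₀(10^(98.0/10)+10^(90.6/10)) = 98.73 dB SPL.
Then apply −20·log₁₀(13/3.9) = -10.46 dB → 88.3 dB SPL.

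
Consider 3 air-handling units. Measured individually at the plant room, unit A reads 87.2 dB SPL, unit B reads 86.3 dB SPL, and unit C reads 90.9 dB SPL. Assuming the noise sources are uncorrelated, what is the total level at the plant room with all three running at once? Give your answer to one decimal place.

93.4 dB SPL

Add the sources as powers (linear), then convert back to dB:
L_total = 10·log₁₀(10^(87.2/10) + 10^(86.3/10) + 10^(90.9/10)) = 10·log₁₀(2182000000) = 93.4 dB SPL.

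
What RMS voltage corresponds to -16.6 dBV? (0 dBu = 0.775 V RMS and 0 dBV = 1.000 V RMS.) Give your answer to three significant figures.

0.148 V

V = 1.000 V × 10^(-16.6/20).
= 1.000 × 0.1479 = 0.148 V.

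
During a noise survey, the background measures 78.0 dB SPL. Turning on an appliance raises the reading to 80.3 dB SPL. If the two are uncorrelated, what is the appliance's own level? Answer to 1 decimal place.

Subtract intensities: L_src = 10·log₁₀(10^(L_total/10) − 10^(L_bg/10)).
L_src = 10·log₁₀(10^(80.3/10) − 10^(78.0/10)) = 10·log₁₀(44060000) = 76.4 dB SPL.

76.4 dB SPL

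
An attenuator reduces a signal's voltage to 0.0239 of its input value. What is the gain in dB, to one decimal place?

Voltage is an amplitude quantity, so gain = 20·log₁₀(V_out/V_in).
20·log₁₀(0.0239) = -32.4 dB.

-32.4 dB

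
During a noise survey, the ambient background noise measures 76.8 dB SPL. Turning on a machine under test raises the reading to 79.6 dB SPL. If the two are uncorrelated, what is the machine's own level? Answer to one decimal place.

Background correction is a power subtraction:
L_src = 10·log₁₀(10^(79.6/10) − 10^(76.8/10)) = 10·log₁₀(43340000) = 76.4 dB SPL.

76.4 dB SPL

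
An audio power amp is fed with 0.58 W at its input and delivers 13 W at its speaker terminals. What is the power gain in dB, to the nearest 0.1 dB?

13.5 dB

Power ratio → dB uses the 10·log₁₀ form:
10·log₁₀(13/0.58) = 10·log₁₀(22.41) = 13.5 dB.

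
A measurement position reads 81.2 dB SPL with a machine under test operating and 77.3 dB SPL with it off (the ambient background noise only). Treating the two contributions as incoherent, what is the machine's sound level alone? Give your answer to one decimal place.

78.9 dB SPL

Background correction is a power subtraction:
L_src = 10·log₁₀(10^(81.2/10) − 10^(77.3/10)) = 10·log₁₀(78120000) = 78.9 dB SPL.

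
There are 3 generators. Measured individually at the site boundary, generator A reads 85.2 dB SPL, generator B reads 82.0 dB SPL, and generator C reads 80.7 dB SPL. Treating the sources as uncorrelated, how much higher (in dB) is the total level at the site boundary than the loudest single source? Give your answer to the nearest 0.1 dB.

2.6 dB

Uncorrelated sources add in intensity (power), not in dB.
L_total = 10·log₁₀(10^(85.2/10) + 10^(82.0/10) + 10^(80.7/10)) = 87.83 dB SPL.
Excess over the loudest (85.2 dB): 87.83 − 85.2 = 2.6 dB.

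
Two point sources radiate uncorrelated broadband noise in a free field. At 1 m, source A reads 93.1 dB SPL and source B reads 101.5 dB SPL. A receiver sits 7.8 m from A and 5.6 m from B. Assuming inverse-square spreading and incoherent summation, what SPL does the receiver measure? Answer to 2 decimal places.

86.85 dB SPL

At the listener: L_A = 93.1 − 20·log₁₀(7.8) = 75.258 dB; L_B = 101.5 − 20·log₁₀(5.6) = 86.536 dB.
Combined: 10·log₁₀(10^(75.258/10)+10^(86.536/10)) = 86.85 dB SPL.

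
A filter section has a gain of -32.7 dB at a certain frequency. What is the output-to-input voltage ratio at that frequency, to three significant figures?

0.0232

Voltage ratio = 10^(dB/20).
10^(-32.7/20) = 10^(-1.635) = 0.0232.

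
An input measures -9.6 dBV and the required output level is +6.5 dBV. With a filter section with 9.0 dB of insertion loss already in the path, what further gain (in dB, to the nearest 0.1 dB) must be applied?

25.1 dB

The required make-up gain is the shortfall in the dB sum.
G = +6.5 − (-9.6) + 9.0 = 25.1 dB.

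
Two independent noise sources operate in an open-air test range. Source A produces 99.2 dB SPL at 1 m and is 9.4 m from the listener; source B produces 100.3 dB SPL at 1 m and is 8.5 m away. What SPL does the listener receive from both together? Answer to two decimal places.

83.85 dB SPL

At the listener: L_A = 99.2 − 20·log₁₀(9.4) = 79.737 dB; L_B = 100.3 − 20·log₁₀(8.5) = 81.712 dB.
Combined: 10·log₁₀(10^(79.737/10)+10^(81.712/10)) = 83.85 dB SPL.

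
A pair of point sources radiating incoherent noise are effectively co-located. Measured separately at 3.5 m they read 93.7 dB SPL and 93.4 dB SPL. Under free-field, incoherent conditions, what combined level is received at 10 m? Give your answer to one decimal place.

Combined at 3.5 m: 10·log₁₀(10^(93.7/10)+10^(93.4/10)) = 96.56 dB SPL.
Then apply −20·log₁₀(10/3.5) = -9.12 dB → 87.4 dB SPL.

87.4 dB SPL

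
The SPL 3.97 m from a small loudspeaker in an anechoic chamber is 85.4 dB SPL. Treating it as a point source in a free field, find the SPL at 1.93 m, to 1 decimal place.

91.7 dB SPL

Inverse-square spreading gives ΔL = −20·log₁₀(d₂/d₁).
ΔL = −20·log₁₀(1.93/3.97) = 6.26 dB, so L₂ = 85.4 + (6.26) = 91.7 dB SPL.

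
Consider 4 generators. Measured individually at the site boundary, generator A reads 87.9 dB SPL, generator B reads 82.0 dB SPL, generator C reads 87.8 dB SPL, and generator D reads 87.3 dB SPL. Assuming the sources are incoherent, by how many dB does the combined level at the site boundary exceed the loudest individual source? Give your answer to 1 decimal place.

Incoherent sources sum as intensities:
L_total = 10·log₁₀(10^(87.9/10) + 10^(82.0/10) + 10^(87.8/10) + 10^(87.3/10)) = 92.82 dB SPL.
Excess over the loudest (87.9 dB): 92.82 − 87.9 = 4.9 dB.

4.9 dB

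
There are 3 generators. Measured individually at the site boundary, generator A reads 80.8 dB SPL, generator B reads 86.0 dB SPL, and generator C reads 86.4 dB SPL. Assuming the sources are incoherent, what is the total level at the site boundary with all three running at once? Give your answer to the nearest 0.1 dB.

89.8 dB SPL

Uncorrelated sources add in intensity (power), not in dB.
L_total = 10·log₁₀(10^(80.8/10) + 10^(86.0/10) + 10^(86.4/10)) = 10·log₁₀(954800000) = 89.8 dB SPL.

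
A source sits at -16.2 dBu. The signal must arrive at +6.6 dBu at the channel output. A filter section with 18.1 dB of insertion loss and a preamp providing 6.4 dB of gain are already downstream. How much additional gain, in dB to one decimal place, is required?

34.5 dB

The required make-up gain is the shortfall in the dB sum.
G = +6.6 − (-16.2) + 18.1 − 6.4 = 34.5 dB.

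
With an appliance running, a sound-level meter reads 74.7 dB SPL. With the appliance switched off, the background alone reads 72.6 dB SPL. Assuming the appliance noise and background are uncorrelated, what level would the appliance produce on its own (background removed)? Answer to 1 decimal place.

70.5 dB SPL

Subtract intensities: L_src = 10·log₁₀(10^(L_total/10) − 10^(L_bg/10)).
L_src = 10·log₁₀(10^(74.7/10) − 10^(72.6/10)) = 10·log₁₀(11320000) = 70.5 dB SPL.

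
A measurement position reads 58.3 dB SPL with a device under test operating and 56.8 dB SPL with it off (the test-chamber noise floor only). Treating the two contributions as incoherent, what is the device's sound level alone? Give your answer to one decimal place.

53.0 dB SPL

Remove the background by subtracting linear intensities:
L_src = 10·log₁₀(10^(58.3/10) − 10^(56.8/10)) = 10·log₁₀(197500) = 53.0 dB SPL.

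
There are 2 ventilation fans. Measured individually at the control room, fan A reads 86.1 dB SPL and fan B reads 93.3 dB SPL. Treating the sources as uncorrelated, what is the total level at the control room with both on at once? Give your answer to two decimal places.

Add the sources as powers (linear), then convert back to dB:
L_total = 10·log₁₀(10^(86.1/10) + 10^(93.3/10)) = 10·log₁₀(2545000000) = 94.06 dB SPL.

94.06 dB SPL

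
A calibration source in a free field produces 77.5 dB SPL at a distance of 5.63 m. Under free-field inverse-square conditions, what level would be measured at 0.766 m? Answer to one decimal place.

Free-field point source: level drops by 20·log₁₀ of the distance ratio.
ΔL = −20·log₁₀(0.766/5.63) = 17.33 dB, so L₂ = 77.5 + (17.33) = 94.8 dB SPL.

94.8 dB SPL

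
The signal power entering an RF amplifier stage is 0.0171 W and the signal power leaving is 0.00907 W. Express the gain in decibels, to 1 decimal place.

-2.8 dB

For a power ratio, dB = 10·log₁₀(P₂/P₁).
10·log₁₀(0.00907/0.0171) = 10·log₁₀(0.5304) = -2.8 dB.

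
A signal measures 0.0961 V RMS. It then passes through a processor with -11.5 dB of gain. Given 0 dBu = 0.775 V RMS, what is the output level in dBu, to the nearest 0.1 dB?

-29.6 dBu

Input level: 20·log₁₀(0.0961/0.775) = -18.13 dBu.
Output: -18.13 − 11.5 = -29.6 dBu.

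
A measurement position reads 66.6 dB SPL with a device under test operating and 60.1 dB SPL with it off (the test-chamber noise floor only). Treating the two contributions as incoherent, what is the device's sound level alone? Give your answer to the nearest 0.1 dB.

Subtract intensities: L_src = 10·log₁₀(10^(L_total/10) − 10^(L_bg/10)).
L_src = 10·log₁₀(10^(66.6/10) − 10^(60.1/10)) = 10·log₁₀(3548000) = 65.5 dB SPL.

65.5 dB SPL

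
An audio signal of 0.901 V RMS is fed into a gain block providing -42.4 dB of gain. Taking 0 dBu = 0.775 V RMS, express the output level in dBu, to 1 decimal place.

Input level: 20·log₁₀(0.901/0.775) = 1.31 dBu.
Output: 1.31 − 42.4 = -41.1 dBu.

-41.1 dBu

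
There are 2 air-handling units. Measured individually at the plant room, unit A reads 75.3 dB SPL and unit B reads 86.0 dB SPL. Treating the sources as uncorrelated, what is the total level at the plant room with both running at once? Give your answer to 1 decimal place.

Add the sources as powers (linear), then convert back to dB:
L_total = 10·log₁₀(10^(75.3/10) + 10^(86.0/10)) = 10·log₁₀(432000000) = 86.4 dB SPL.

86.4 dB SPL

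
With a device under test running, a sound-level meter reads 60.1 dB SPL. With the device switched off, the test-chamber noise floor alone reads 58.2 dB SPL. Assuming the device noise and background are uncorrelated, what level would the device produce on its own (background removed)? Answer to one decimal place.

Subtract intensities: L_src = 10·log₁₀(10^(L_total/10) − 10^(L_bg/10)).
L_src = 10·log₁₀(10^(60.1/10) − 10^(58.2/10)) = 10·log₁₀(362600) = 55.6 dB SPL.

55.6 dB SPL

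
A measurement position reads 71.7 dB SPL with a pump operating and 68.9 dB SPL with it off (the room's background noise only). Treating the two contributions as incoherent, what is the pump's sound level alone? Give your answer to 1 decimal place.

68.5 dB SPL

Subtract intensities: L_src = 10·log₁₀(10^(L_total/10) − 10^(L_bg/10)).
L_src = 10·log₁₀(10^(71.7/10) − 10^(68.9/10)) = 10·log₁₀(7029000) = 68.5 dB SPL.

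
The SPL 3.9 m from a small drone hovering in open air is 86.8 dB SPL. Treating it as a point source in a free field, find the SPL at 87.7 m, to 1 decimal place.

59.8 dB SPL

Inverse-square spreading gives ΔL = −20·log₁₀(d₂/d₁).
ΔL = −20·log₁₀(87.7/3.9) = -27.04 dB, so L₂ = 86.8 + (-27.04) = 59.8 dB SPL.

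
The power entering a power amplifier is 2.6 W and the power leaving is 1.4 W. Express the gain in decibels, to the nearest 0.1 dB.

-2.7 dB

Power ratio → dB uses the 10·log₁₀ form:
10·log₁₀(1.4/2.6) = 10·log₁₀(0.5385) = -2.7 dB.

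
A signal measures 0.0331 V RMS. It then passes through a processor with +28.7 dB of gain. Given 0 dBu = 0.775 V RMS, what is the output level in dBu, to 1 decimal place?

Input level: 20·log₁₀(0.0331/0.775) = -27.39 dBu.
Output: -27.39 + 28.7 = +1.3 dBu.

+1.3 dBu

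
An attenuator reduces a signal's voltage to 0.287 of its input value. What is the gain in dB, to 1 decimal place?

Voltage ratio → dB uses the 20·log₁₀ form:
20·log₁₀(0.287) = -10.8 dB.

-10.8 dB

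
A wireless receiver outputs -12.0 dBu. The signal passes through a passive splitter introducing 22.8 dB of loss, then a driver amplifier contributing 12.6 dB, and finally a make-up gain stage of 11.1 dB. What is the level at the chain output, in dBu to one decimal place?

Cascaded gains and losses add directly in dB.
-12.0 − 22.8 + 12.6 + 11.1 = -11.1 dBu.

-11.1 dBu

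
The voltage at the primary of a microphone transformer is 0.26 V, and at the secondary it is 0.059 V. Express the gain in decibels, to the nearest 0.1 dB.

-12.9 dB

Voltage is an amplitude quantity, so gain = 20·log₁₀(V_out/V_in).
20·log₁₀(0.059/0.26) = 20·log₁₀(0.2269) = -12.9 dB.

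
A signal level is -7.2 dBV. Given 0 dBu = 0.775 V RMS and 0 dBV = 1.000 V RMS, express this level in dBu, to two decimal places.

The offset between the scales is 20·log₁₀(0.775/1.000) = −2.214 dB.
So dBu = -7.2 + 2.214 = -4.99 dBu.

-4.99 dBu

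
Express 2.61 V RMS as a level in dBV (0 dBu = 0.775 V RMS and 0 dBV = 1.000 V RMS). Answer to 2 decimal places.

dBV = 20·log₁₀(V / 1.000 V).
20·log₁₀(2.61/1.000) = +8.33 dBV.

+8.33 dBV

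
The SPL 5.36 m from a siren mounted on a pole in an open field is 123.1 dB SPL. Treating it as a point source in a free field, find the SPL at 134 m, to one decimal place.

95.1 dB SPL

For a point source in a free field, ΔL = −20·log₁₀(d₂/d₁).
ΔL = −20·log₁₀(134/5.36) = -27.96 dB, so L₂ = 123.1 + (-27.96) = 95.1 dB SPL.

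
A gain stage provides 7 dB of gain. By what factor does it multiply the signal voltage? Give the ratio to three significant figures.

2.24

Voltage ratio = 10^(dB/20).
10^(7/20) = 10^(0.3500) = 2.24.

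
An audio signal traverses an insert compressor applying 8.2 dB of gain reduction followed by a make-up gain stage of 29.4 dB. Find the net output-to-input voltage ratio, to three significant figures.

Net gain = (−8.2) + 29.4 = 21.2 dB.
Voltage ratio = 10^(21.2/20) = 11.5.

11.5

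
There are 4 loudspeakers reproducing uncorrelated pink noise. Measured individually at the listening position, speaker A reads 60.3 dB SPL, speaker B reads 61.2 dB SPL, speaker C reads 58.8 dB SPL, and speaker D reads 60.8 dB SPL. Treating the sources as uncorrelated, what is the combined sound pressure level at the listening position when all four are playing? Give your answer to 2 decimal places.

Add the sources as powers (linear), then convert back to dB:
L_total = 10·log₁₀(10^(60.3/10) + 10^(61.2/10) + 10^(58.8/10) + 10^(60.8/10)) = 10·log₁₀(4351000) = 66.39 dB SPL.

66.39 dB SPL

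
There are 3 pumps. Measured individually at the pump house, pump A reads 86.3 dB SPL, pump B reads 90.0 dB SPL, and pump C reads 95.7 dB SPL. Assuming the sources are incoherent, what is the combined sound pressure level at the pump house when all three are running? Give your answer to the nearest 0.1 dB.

97.1 dB SPL

Uncorrelated sources add in intensity (power), not in dB.
L_total = 10·log₁₀(10^(86.3/10) + 10^(90.0/10) + 10^(95.7/10)) = 10·log₁₀(5142000000) = 97.1 dB SPL.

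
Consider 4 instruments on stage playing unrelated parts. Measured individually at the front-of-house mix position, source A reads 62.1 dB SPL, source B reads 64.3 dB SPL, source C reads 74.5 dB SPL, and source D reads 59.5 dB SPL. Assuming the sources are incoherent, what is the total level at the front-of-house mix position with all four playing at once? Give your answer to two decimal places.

Uncorrelated sources add in intensity (power), not in dB.
L_total = 10·log₁₀(10^(62.1/10) + 10^(64.3/10) + 10^(74.5/10) + 10^(59.5/10)) = 10·log₁₀(33390000) = 75.24 dB SPL.

75.24 dB SPL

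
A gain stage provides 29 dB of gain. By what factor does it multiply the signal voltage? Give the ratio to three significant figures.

Voltage ratio = 10^(dB/20).
10^(29/20) = 10^(1.450) = 28.2.

28.2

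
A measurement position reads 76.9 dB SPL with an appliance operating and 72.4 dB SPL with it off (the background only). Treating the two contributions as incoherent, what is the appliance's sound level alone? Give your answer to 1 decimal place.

Remove the background by subtracting linear intensities:
L_src = 10·log₁₀(10^(76.9/10) − 10^(72.4/10)) = 10·log₁₀(31600000) = 75.0 dB SPL.

75.0 dB SPL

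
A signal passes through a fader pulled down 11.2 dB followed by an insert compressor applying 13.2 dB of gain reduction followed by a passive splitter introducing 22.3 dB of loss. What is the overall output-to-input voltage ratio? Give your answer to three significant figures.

0.00462

Net gain = (−11.2) + (−13.2) + (−22.3) = -46.7 dB.
Voltage ratio = 10^(-46.7/20) = 0.00462.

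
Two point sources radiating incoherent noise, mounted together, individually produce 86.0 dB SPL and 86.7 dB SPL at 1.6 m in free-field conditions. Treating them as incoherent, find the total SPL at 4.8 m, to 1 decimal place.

79.8 dB SPL

Combined at 1.6 m: 10·log₁₀(10^(86.0/10)+10^(86.7/10)) = 89.37 dB SPL.
Then apply −20·log₁₀(4.8/1.6) = -9.54 dB → 79.8 dB SPL.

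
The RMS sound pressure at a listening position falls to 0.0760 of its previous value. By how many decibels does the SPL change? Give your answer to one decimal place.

SPL change from a pressure ratio uses the 20·log₁₀ form:
20·log₁₀(0.0760) = -22.4 dB.

-22.4 dB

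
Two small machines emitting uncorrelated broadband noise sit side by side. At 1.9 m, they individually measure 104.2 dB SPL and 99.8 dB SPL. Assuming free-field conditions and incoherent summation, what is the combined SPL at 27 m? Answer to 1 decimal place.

82.5 dB SPL

Combined at 1.9 m: 10·log₁₀(10^(104.2/10)+10^(99.8/10)) = 105.55 dB SPL.
Then apply −20·log₁₀(27/1.9) = -23.05 dB → 82.5 dB SPL.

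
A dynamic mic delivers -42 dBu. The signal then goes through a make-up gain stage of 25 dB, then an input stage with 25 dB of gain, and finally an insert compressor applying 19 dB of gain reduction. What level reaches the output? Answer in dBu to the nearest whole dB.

In dB, series stages simply add:
-42 + 25 + 25 − 19 = -11 dBu.

-11 dBu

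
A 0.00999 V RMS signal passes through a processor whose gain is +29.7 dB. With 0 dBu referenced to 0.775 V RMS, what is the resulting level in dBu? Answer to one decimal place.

Input level: 20·log₁₀(0.00999/0.775) = -37.79 dBu.
Output: -37.79 + 29.7 = -8.1 dBu.

-8.1 dBu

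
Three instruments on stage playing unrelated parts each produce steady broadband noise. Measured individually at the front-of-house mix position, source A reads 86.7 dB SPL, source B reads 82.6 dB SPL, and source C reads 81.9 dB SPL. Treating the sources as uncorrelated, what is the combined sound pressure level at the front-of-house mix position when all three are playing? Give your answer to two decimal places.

Uncorrelated sources add in intensity (power), not in dB.
L_total = 10·log₁₀(10^(86.7/10) + 10^(82.6/10) + 10^(81.9/10)) = 10·log₁₀(804600000) = 89.06 dB SPL.

89.06 dB SPL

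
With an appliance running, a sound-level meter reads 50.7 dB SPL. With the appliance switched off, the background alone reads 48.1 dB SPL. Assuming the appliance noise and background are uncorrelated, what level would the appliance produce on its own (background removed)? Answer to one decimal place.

47.2 dB SPL

Background correction is a power subtraction:
L_src = 10·log₁₀(10^(50.7/10) − 10^(48.1/10)) = 10·log₁₀(52920) = 47.2 dB SPL.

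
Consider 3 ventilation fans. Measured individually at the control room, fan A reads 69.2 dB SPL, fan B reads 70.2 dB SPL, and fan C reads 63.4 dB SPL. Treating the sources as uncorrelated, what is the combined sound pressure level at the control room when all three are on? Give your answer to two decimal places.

73.22 dB SPL

Incoherent sources sum as intensities:
L_total = 10·log₁₀(10^(69.2/10) + 10^(70.2/10) + 10^(63.4/10)) = 10·log₁₀(20980000) = 73.22 dB SPL.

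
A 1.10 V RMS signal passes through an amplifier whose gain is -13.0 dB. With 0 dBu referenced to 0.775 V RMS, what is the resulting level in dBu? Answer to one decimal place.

-10.0 dBu

Input level: 20·log₁₀(1.10/0.775) = 3.04 dBu.
Output: 3.04 − 13.0 = -10.0 dBu.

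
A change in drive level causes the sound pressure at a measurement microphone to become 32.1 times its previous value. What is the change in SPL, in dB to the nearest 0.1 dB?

Sound pressure is an amplitude quantity: ΔL = 20·log₁₀(p₂/p₁).
20·log₁₀(32.1) = 30.1 dB.

30.1 dB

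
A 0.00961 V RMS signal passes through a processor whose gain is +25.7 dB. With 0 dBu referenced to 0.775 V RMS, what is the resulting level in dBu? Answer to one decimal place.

Input level: 20·log₁₀(0.00961/0.775) = -38.13 dBu.
Output: -38.13 + 25.7 = -12.4 dBu.

-12.4 dBu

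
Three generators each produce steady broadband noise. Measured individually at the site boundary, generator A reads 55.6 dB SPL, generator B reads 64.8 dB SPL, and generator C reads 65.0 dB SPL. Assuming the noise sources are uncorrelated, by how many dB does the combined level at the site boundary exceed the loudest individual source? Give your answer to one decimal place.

3.2 dB

Uncorrelated sources add in intensity (power), not in dB.
L_total = 10·log₁₀(10^(55.6/10) + 10^(64.8/10) + 10^(65.0/10)) = 68.16 dB SPL.
Excess over the loudest (65.0 dB): 68.16 − 65.0 = 3.2 dB.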